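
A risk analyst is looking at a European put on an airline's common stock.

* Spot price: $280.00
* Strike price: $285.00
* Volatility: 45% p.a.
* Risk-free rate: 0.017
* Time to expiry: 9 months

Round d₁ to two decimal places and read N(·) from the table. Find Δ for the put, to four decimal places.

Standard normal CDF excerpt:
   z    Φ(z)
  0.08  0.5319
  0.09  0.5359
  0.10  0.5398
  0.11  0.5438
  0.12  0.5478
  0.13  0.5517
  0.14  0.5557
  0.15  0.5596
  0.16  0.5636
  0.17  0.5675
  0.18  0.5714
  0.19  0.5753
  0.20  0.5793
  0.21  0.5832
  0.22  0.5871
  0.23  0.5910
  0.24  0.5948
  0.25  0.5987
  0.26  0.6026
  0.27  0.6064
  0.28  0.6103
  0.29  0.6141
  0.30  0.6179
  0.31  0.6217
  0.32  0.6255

σ√T = 0.45·√0.75 = 0.3897
ln(S/K) + (r + σ²/2)T = ln(280/285) + (0.017 + 0.45²/2)·0.75 = -0.0177 + 0.0887 = 0.0710
d₁ = 0.0710 / 0.3897 = 0.1822 → 0.18
N(d₁) = N(0.18) = 0.5714
Δ_put = N(d₁) − 1 = 0.5714 − 1 = -0.4286

-0.4286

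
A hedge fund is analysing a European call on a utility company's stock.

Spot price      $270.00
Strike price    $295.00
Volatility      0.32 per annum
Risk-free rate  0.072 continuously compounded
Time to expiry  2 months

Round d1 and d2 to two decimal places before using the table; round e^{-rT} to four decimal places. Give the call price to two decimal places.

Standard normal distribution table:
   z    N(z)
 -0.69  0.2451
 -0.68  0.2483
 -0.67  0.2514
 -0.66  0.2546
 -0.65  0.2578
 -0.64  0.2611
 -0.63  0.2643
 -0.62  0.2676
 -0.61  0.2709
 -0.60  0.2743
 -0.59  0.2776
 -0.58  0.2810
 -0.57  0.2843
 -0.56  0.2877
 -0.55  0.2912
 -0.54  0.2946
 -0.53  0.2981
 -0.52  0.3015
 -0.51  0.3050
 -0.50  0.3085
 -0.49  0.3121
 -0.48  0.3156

$6.26

T = 0.1667;  σ√T = 0.1306
ln(S/K) + (r + σ²/2)T = ln(270/295) + (0.072 + 0.32²/2)·0.1667 = -0.0886 + 0.0205 = -0.0680
d₁ = -0.0680 / 0.1306 = -0.5207 → -0.52
d₂ = d₁ − σ√T = -0.5207 − 0.1306 = -0.6513 → -0.65
e^(−rT) = e^(−0.072·0.1667) = 0.9881
N(d₁) = N(-0.52) = 0.3015;  N(d₂) = N(-0.65) = 0.2578
C = 270·0.3015 − 295·0.9881·0.2578 = 81.4050 − 75.1460 = 6.2590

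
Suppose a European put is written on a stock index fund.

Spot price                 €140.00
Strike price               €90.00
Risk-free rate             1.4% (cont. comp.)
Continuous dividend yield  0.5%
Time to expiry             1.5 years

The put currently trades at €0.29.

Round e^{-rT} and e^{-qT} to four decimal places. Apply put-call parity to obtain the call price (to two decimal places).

€51.11

exp(−qT) = exp(−0.005·1.5) = 0.9925;  exp(−rT) = exp(−0.014·1.5) = 0.9792
Put-call parity: C − P = S·e^(−qT) − K·e^(−rT) = 140·0.9925 − 90·0.9792 = 138.9500 − 88.1280 = 50.8220
C = P + (C − P) = 0.29 + (50.8220) = 51.1120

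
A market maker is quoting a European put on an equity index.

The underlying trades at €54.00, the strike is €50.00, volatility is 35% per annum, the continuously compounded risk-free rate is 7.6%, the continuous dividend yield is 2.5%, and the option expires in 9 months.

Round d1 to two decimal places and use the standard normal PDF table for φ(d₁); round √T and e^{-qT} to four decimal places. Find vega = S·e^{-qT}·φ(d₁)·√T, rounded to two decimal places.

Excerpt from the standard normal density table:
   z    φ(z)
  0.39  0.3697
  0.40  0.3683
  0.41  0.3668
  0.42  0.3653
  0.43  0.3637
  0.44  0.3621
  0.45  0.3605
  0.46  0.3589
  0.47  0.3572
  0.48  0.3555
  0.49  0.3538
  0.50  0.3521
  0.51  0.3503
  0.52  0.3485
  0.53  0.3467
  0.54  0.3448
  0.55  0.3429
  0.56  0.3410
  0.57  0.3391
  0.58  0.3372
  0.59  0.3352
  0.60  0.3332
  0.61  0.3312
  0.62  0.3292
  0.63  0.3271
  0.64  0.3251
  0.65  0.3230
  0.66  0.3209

15.91

T = 0.75;  σ√T = 0.3031
d₁ = [ln(54/50) + (0.076 − 0.025 + ½·0.35²)·0.75] / (σ√T) = (0.0770 + 0.0842) / 0.3031 = 0.5317 → 0.53
√T = √0.75 = 0.8660
φ(d₁) = φ(0.53) = 0.3467
e^(−qT) = e^(−0.025·0.75) = 0.9814
vega = S·e^(−qT)·φ(d₁)·√T = 54·0.9814·0.3467·0.8660 = 15.9115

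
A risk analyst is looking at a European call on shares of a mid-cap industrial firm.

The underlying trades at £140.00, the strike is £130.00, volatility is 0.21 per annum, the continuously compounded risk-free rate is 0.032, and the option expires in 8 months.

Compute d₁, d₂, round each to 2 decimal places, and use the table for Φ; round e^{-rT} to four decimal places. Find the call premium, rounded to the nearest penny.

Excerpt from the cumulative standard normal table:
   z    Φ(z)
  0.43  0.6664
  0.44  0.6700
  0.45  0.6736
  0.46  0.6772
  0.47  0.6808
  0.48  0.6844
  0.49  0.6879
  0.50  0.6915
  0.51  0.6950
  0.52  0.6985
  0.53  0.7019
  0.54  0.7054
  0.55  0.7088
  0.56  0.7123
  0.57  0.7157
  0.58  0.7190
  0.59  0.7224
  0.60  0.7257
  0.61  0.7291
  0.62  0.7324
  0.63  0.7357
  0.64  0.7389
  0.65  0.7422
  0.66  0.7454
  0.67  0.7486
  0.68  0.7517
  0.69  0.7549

£16.81

σ√T = 0.21·√0.6667 = 0.1715
d₁ = [ln(140/130) + (0.032 + ½·0.21²)·0.6667] / (σ√T) = (0.0741 + 0.0360) / 0.1715 = 0.6424 ⇒ 0.64
d₂ = 0.6424 − 0.1715 = 0.4709 ⇒ 0.47
exp(−rT) = exp(−0.032·0.6667) = 0.9789
C = 140·N(0.64) − 130·0.9789·N(0.47) = 140·0.7389 − 130·0.9789·0.6808 = 103.4460 − 86.6366 = 16.8094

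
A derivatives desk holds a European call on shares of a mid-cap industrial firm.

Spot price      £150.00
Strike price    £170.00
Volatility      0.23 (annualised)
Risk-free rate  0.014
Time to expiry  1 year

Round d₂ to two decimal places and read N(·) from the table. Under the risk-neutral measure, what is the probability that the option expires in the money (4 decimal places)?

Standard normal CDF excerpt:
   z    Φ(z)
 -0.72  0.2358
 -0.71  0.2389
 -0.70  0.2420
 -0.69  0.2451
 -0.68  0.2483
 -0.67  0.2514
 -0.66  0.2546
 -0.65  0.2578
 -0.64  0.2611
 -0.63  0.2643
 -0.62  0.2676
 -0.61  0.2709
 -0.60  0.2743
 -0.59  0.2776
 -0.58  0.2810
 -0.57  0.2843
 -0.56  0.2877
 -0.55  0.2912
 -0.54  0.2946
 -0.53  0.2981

σ√T = 0.23 × 1.0000 = 0.2300
d₁ = [ln(150/170) + (0.014 + ½·0.23²)·1] / (σ√T) = (-0.1252 + 0.0404) / 0.2300 = -0.3683 ≈ -0.37
d₂ = -0.3683 − 0.2300 = -0.5983 ≈ -0.60
Pr(exercise) under Q = N(d₂) = 0.2743

0.2743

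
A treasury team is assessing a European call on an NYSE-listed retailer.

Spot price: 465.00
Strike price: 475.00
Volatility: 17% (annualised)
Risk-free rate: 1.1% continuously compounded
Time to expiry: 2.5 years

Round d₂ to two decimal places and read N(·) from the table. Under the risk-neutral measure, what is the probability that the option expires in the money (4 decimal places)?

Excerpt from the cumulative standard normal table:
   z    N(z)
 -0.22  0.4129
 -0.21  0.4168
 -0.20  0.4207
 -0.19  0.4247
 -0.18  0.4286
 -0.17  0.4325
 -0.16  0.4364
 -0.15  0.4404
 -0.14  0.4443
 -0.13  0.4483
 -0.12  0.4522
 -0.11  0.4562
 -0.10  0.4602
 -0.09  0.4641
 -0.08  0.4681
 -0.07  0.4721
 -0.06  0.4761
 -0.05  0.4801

σ√T = 0.17·√2.5 = 0.2688
d₁ = [ln(465/475) + (0.011 + ½·0.17²)·2.5] / (σ√T) = (-0.0213 + 0.0636) / 0.2688 = 0.1575 → 0.16
d₂ = 0.1575 − 0.2688 = -0.1112 → -0.11
Risk-neutral Pr[S_T > K] = N(d₂) = N(-0.11) = 0.4562

0.4562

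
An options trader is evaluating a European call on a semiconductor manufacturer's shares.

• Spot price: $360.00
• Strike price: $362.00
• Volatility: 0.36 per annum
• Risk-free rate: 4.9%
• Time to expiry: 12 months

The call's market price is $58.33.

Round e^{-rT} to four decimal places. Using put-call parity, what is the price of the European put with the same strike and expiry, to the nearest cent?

$43.03

e^(−rT) = e^(−0.049·1) = 0.9522
Put-call parity: C − P = S − K·e^(−rT) = 360 − 362·0.9522 = 360 − 344.6964 = 15.3036
P = C − (C − P) = 58.33 − (15.3036) = 43.0264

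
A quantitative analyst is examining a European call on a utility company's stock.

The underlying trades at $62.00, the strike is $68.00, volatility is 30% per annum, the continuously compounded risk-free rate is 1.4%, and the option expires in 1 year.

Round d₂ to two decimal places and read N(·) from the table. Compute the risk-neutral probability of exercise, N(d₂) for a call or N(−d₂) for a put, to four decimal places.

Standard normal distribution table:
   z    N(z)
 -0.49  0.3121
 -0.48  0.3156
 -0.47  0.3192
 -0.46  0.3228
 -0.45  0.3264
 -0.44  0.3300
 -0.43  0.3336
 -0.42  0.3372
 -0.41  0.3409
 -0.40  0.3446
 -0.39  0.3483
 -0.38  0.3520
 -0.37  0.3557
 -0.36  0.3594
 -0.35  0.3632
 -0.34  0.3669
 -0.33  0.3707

T = 1;  σ√T = 0.3000
d₁ = [ln(62/68) + (0.014 + 0.3²/2)·1] / 0.3000 = [-0.0924 + 0.0590] / 0.3000 = -0.1112 ≈ -0.11
d₂ = d₁ − σ√T = -0.1112 − 0.3000 = -0.4112 ≈ -0.41
Risk-neutral Pr[S_T > K] = N(d₂) = N(-0.41) = 0.3409

0.3409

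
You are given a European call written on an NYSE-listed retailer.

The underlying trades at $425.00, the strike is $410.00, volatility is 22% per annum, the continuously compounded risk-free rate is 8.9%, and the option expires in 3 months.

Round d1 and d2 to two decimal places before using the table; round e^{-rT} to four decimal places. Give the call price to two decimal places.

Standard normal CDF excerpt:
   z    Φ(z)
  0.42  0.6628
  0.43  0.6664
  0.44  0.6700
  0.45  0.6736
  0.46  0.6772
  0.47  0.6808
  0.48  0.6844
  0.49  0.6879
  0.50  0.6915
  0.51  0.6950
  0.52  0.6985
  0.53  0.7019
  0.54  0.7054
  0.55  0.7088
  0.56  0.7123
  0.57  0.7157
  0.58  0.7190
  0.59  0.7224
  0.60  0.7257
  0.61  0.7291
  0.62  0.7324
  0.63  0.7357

$32.59

T = 0.25;  σ√T = 0.1100
d₁ = [ln(425/410) + (0.089 + 0.22²/2)·0.25] / 0.1100 = [0.0359 + 0.0283] / 0.1100 = 0.5839 ⇒ 0.58
d₂ = d₁ − σ√T = 0.5839 − 0.1100 = 0.4739 ⇒ 0.47
e^(−rT) = e^(−0.089·0.25) = 0.9780
N(d₁) = N(0.58) = 0.7190;  N(d₂) = N(0.47) = 0.6808
C = 425·0.7190 − 410·0.9780·0.6808 = 305.5750 − 272.9872 = 32.5878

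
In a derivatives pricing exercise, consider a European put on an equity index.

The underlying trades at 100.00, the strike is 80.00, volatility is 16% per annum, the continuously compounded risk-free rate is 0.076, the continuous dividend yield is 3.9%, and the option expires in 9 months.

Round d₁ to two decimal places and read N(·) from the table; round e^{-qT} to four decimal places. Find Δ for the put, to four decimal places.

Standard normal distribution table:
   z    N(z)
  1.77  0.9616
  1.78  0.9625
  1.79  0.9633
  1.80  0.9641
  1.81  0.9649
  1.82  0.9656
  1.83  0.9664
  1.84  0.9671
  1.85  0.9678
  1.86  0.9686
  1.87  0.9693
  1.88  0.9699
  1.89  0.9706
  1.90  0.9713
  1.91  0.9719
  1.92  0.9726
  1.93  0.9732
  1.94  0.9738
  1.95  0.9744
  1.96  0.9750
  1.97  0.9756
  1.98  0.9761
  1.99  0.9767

σ√T = 0.16 × 0.8660 = 0.1386
d₁ = [ln(100/80) + (0.076 − 0.039 + 0.16²/2)·0.75] / 0.1386 = [0.2231 + 0.0373] / 0.1386 = 1.8800 ≈ 1.88
N(d₁) = N(1.88) = 0.9699
Δ_put = e^(−qT)·(N(d₁) − 1) = 0.9712·(0.9699 − 1) = -0.0292

-0.0292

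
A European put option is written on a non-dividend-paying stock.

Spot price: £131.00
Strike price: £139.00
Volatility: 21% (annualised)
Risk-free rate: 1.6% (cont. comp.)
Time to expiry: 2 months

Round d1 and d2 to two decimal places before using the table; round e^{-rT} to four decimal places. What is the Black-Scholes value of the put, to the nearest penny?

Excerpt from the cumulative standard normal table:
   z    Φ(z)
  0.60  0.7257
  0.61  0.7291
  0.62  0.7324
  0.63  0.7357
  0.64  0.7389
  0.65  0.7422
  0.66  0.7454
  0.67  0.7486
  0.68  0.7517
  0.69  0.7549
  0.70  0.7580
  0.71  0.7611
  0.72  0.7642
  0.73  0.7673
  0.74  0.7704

σ√T = 0.21·√0.1667 = 0.0857
ln(S/K) + (r + σ²/2)T = ln(131/139) + (0.016 + 0.21²/2)·0.1667 = -0.0593 + 0.0063 = -0.0529
d₁ = -0.0529 / 0.0857 = -0.6174 ≈ -0.62
d₂ = d₁ − σ√T = -0.6174 − 0.0857 = -0.7032 ≈ -0.70
exp(−rT) = exp(−0.016·0.1667) = 0.9973
N(−d₂) = N(0.70) = 0.7580;  N(−d₁) = N(0.62) = 0.7324
P = 139·0.9973·0.7580 − 131·0.7324 = 105.0775 − 95.9444 = 9.1331

£9.13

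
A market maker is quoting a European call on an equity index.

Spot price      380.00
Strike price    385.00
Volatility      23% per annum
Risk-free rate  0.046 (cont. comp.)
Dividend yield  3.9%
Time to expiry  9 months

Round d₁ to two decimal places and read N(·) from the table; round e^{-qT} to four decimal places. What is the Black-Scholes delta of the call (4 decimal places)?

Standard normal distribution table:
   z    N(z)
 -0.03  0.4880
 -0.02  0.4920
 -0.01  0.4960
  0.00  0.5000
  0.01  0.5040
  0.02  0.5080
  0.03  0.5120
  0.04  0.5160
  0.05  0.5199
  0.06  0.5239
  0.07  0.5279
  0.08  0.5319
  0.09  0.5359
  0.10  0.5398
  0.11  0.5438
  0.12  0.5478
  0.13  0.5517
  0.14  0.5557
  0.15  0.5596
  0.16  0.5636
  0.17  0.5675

σ√T = 0.23 × 0.8660 = 0.1992
d₁ = [ln(380/385) + (0.046 − 0.039 + 0.23²/2)·0.75] / 0.1992 = [-0.0131 + 0.0251] / 0.1992 = 0.0603 ⇒ 0.06
N(d₁) = N(0.06) = 0.5239
Δ_call = exp(−qT)·N(d₁) = 0.9712·0.5239 = 0.5088

0.5088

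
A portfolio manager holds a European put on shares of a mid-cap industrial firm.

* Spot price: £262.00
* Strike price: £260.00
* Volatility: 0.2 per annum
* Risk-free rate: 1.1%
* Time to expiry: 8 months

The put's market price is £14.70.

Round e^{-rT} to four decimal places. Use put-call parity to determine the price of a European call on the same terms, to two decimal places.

exp(−rT) = exp(−0.011·0.6667) = 0.9927
Put-call parity: C − P = S − K·e^(−rT) = 262 − 260·0.9927 = 262 − 258.1020 = 3.8980
C = P + (C − P) = 14.70 + (3.8980) = 18.5980

£18.60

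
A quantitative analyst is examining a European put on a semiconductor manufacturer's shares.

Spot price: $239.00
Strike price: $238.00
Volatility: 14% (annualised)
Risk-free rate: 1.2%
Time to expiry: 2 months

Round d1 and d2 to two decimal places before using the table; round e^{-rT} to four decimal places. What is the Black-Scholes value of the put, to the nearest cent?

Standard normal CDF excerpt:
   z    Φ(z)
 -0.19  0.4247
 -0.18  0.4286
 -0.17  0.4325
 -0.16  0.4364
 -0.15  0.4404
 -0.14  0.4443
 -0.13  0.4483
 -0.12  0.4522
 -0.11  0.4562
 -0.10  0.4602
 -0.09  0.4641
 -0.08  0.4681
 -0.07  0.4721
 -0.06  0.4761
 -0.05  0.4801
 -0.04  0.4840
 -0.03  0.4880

σ√T = 0.14·√0.1667 = 0.0572
d₁ = [ln(239/238) + (0.012 + 0.14²/2)·0.1667] / 0.0572 = [0.0042 + 0.0036] / 0.0572 = 0.1369 ⇒ 0.14
d₂ = d₁ − σ√T = 0.1369 − 0.0572 = 0.0798 ⇒ 0.08
e^(−rT) = e^(−0.012·0.1667) = 0.9980
P = 238·0.9980·N(-0.08) − 239·N(-0.14) = 238·0.9980·0.4681 − 239·0.4443 = 111.1850 − 106.1877 = 4.9973

$5.00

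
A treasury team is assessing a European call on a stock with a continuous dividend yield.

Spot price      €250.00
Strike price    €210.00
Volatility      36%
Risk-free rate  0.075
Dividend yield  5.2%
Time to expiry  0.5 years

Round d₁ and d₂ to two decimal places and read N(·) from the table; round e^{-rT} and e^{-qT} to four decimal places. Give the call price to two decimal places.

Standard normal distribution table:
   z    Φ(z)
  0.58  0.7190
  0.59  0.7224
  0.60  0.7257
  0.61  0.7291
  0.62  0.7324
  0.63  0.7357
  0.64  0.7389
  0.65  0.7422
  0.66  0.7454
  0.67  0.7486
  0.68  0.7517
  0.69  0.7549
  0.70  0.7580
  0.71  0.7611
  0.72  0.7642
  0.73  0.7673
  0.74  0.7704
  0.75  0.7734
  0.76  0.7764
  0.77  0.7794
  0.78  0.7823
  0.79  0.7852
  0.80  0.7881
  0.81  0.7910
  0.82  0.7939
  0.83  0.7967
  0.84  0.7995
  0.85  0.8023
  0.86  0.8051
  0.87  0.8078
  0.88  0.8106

€49.31

σ√T = 0.36 × 0.7071 = 0.2546
d₁ = [ln(250/210) + (0.075 − 0.052 + ½·0.36²)·0.5] / (σ√T) = (0.1744 + 0.0439) / 0.2546 = 0.8574 ≈ 0.86
d₂ = 0.8574 − 0.2546 = 0.6028 ≈ 0.60
e^(−qT) = e^(−0.052·0.5) = 0.9743;  e^(−rT) = e^(−0.075·0.5) = 0.9632
N(d₁) = N(0.86) = 0.8051;  N(d₂) = N(0.60) = 0.7257
C = 250·0.9743·0.8051 − 210·0.9632·0.7257 = 196.1022 − 146.7888 = 49.3134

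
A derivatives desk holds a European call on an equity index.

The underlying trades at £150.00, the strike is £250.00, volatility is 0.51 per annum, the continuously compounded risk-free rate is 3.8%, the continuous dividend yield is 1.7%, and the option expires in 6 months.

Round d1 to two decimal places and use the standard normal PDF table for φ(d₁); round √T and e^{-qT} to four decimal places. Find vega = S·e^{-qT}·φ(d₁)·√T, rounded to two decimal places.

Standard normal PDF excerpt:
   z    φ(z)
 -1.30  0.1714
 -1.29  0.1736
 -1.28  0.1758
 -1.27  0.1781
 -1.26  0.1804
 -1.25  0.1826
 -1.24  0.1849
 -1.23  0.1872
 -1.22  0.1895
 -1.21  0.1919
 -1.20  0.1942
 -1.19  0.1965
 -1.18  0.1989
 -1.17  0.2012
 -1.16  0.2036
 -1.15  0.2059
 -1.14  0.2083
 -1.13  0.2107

T = 0.5;  σ√T = 0.3606
d₁ = [ln(150/250) + (0.038 − 0.017 + 0.51²/2)·0.5] / 0.3606 = [-0.5108 + 0.0755] / 0.3606 = -1.2071 ≈ -1.21
√T = √0.5 = 0.7071
φ(d₁) = φ(-1.21) = 0.1919
exp(−qT) = exp(−0.017·0.5) = 0.9915
vega = S·exp(−qT)·φ(d₁)·√T = 150·0.9915·0.1919·0.7071 = 20.1809

20.18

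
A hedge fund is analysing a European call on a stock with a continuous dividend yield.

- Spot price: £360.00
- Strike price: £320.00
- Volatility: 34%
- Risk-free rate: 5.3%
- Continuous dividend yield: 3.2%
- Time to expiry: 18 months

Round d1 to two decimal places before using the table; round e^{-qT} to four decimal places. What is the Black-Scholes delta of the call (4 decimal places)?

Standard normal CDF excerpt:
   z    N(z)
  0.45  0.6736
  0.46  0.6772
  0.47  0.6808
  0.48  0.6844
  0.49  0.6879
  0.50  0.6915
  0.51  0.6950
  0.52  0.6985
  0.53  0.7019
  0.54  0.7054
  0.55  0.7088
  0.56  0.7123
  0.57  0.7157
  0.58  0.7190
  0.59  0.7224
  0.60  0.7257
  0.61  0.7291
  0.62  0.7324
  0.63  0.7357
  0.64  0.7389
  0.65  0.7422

σ√T = 0.34 × 1.2247 = 0.4164
ln(S/K) + (r − q + σ²/2)T = ln(360/320) + (0.053 − 0.032 + 0.34²/2)·1.5 = 0.1178 + 0.1182 = 0.2360
d₁ = 0.2360 / 0.4164 = 0.5667 ⇒ 0.57
N(d₁) = N(0.57) = 0.7157
Δ_call = exp(−qT)·N(d₁) = 0.9531·0.7157 = 0.6821

0.6821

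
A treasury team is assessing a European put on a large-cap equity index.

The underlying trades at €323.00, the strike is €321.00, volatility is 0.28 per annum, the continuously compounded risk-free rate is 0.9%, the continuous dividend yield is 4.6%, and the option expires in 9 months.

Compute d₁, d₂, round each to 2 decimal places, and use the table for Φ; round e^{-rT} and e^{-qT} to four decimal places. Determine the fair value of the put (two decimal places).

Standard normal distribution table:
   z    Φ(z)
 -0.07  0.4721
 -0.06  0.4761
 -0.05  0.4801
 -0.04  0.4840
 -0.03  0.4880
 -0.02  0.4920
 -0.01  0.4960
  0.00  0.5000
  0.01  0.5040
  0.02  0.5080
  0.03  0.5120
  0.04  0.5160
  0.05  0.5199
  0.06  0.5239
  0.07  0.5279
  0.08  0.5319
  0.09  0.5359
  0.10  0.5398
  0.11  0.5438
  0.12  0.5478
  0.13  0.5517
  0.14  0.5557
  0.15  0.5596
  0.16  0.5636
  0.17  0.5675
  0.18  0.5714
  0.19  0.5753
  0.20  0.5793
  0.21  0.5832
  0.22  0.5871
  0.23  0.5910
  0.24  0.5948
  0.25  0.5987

T = 0.75;  σ√T = 0.2425
d₁ = [ln(323/321) + (0.009 − 0.046 + 0.28²/2)·0.75] / 0.2425 = [0.0062 + 0.0017] / 0.2425 = 0.0324 ≈ 0.03
d₂ = d₁ − σ√T = 0.0324 − 0.2425 = -0.2101 ≈ -0.21
exp(−qT) = exp(−0.046·0.75) = 0.9661;  exp(−rT) = exp(−0.009·0.75) = 0.9933
N(−d₂) = N(0.21) = 0.5832;  N(−d₁) = N(-0.03) = 0.4880
P = 321·0.9933·0.5832 − 323·0.9661·0.4880 = 185.9529 − 152.2805 = 33.6724

€33.67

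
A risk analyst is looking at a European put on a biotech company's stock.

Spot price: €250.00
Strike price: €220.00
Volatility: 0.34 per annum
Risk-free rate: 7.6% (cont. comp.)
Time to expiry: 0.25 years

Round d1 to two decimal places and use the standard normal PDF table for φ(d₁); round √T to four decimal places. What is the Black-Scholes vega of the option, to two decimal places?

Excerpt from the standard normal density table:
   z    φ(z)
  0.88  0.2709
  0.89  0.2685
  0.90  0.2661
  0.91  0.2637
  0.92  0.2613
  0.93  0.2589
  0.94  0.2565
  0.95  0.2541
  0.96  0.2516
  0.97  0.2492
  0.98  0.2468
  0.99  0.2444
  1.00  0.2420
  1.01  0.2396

σ√T = 0.34 × 0.5000 = 0.1700
d₁ = [ln(250/220) + (0.076 + 0.34²/2)·0.25] / 0.1700 = [0.1278 + 0.0335] / 0.1700 = 0.9487 ⇒ 0.95
√T = √0.25 = 0.5000
φ(d₁) = φ(0.95) = 0.2541
vega = S·φ(d₁)·√T = 250·0.2541·0.5000 = 31.7625
(The call has the same vega.)

31.76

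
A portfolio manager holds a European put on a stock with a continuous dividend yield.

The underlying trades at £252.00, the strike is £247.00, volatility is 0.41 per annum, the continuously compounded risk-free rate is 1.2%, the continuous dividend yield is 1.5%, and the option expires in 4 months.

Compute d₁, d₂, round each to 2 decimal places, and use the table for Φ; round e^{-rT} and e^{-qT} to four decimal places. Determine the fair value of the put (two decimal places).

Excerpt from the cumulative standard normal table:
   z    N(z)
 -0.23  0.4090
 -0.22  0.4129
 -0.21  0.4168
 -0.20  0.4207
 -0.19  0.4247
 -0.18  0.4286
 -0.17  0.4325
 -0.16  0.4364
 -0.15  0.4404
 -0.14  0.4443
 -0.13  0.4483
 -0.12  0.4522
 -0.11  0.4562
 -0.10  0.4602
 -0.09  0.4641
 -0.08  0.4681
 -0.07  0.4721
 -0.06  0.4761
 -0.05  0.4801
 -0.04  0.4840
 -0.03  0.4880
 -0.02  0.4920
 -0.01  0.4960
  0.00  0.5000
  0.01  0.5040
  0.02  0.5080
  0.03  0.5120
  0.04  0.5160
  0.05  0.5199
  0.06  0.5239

T = 0.3333;  σ√T = 0.2367
d₁ = [ln(252/247) + (0.012 − 0.015 + 0.41²/2)·0.3333] / 0.2367 = [0.0200 + 0.0270] / 0.2367 = 0.1988 ≈ 0.20
d₂ = d₁ − σ√T = 0.1988 − 0.2367 = -0.0379 ≈ -0.04
exp(−qT) = exp(−0.015·0.3333) = 0.9950;  exp(−rT) = exp(−0.012·0.3333) = 0.9960
P = 247·0.9960·N(0.04) − 252·0.9950·N(-0.20) = 247·0.9960·0.5160 − 252·0.9950·0.4207 = 126.9422 − 105.4863 = 21.4559

£21.46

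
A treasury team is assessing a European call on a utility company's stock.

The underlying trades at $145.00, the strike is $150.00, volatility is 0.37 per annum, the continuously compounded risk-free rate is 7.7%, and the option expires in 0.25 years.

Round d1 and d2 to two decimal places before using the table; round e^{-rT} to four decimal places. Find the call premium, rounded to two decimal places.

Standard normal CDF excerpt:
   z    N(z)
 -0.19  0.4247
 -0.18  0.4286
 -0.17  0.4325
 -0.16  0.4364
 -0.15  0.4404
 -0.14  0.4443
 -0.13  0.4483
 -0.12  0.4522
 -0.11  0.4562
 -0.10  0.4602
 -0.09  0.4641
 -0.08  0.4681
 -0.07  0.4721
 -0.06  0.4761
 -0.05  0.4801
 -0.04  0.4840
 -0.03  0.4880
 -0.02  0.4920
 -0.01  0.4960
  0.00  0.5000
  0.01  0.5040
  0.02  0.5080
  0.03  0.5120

T = 0.25;  σ√T = 0.1850
d₁ = [ln(145/150) + (0.077 + ½·0.37²)·0.25] / (σ√T) = (-0.0339 + 0.0364) / 0.1850 = 0.0133 → 0.01
d₂ = 0.0133 − 0.1850 = -0.1717 → -0.17
exp(−rT) = exp(−0.077·0.25) = 0.9809
N(d₁) = N(0.01) = 0.5040;  N(d₂) = N(-0.17) = 0.4325
C = 145·0.5040 − 150·0.9809·0.4325 = 73.0800 − 63.6359 = 9.4441

$9.44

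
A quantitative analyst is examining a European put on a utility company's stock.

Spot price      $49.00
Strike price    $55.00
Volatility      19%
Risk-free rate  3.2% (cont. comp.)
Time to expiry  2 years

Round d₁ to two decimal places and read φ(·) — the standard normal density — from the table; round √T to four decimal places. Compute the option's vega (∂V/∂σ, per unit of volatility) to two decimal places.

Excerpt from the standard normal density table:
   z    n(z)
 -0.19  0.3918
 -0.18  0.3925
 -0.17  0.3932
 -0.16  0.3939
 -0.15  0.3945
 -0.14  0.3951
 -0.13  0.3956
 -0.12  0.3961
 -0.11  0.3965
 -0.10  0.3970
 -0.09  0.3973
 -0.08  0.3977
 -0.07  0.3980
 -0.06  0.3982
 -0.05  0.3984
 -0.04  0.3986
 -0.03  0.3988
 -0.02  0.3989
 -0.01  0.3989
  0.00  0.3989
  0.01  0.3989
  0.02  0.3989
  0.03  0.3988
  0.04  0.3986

27.59

σ√T = 0.19 × 1.4142 = 0.2687
d₁ = [ln(49/55) + (0.032 + 0.19²/2)·2] / 0.2687 = [-0.1155 + 0.1001] / 0.2687 = -0.0574 ⇒ -0.06
√T = √2 = 1.4142
φ(d₁) = φ(-0.06) = 0.3982
vega = S·φ(d₁)·√T = 49·0.3982·1.4142 = 27.5936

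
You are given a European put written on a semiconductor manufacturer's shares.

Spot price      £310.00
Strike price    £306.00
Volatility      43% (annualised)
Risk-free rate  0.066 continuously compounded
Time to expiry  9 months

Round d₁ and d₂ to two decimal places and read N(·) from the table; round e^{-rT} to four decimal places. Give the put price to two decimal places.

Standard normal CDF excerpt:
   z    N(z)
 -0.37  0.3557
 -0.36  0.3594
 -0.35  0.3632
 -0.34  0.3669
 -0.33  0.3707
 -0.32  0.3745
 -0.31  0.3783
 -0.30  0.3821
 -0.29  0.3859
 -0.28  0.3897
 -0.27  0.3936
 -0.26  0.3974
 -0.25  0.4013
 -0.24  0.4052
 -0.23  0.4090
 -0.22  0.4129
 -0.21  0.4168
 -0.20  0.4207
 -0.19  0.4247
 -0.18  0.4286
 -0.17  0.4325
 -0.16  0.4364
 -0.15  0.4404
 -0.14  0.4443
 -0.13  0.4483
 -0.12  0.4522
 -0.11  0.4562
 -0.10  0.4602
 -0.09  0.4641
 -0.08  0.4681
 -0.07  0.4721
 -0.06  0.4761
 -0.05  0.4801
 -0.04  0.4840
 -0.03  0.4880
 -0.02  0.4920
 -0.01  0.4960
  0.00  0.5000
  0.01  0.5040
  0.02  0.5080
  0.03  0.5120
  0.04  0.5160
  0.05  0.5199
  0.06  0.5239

£35.35

σ√T = 0.43·√0.75 = 0.3724
d₁ = [ln(310/306) + (0.066 + 0.43²/2)·0.75] / 0.3724 = [0.0130 + 0.1188] / 0.3724 = 0.3540 which rounds to 0.35
d₂ = d₁ − σ√T = 0.3540 − 0.3724 = -0.0184 which rounds to -0.02
e^(−rT) = e^(−0.066·0.75) = 0.9517
N(−d₂) = N(0.02) = 0.5080;  N(−d₁) = N(-0.35) = 0.3632
P = 306·0.9517·0.5080 − 310·0.3632 = 147.9399 − 112.5920 = 35.3479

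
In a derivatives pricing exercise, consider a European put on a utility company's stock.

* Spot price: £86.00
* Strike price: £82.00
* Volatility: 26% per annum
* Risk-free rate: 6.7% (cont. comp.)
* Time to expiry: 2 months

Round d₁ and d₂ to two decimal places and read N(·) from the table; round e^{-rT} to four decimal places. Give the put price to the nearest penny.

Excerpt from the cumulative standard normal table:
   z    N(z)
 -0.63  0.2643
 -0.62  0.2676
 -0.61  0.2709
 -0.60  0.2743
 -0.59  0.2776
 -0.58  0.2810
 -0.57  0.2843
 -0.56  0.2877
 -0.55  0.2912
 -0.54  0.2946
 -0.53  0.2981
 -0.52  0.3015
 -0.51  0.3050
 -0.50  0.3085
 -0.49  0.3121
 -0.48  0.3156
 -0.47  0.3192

T = 0.1667;  σ√T = 0.1061
d₁ = [ln(86/82) + (0.067 + ½·0.26²)·0.1667] / (σ√T) = (0.0476 + 0.0168) / 0.1061 = 0.6070 → 0.61
d₂ = 0.6070 − 0.1061 = 0.5008 → 0.50
e^(−rT) = e^(−0.067·0.1667) = 0.9889
N(−d₂) = N(-0.50) = 0.3085;  N(−d₁) = N(-0.61) = 0.2709
P = 82·0.9889·0.3085 − 86·0.2709 = 25.0162 − 23.2974 = 1.7188

£1.72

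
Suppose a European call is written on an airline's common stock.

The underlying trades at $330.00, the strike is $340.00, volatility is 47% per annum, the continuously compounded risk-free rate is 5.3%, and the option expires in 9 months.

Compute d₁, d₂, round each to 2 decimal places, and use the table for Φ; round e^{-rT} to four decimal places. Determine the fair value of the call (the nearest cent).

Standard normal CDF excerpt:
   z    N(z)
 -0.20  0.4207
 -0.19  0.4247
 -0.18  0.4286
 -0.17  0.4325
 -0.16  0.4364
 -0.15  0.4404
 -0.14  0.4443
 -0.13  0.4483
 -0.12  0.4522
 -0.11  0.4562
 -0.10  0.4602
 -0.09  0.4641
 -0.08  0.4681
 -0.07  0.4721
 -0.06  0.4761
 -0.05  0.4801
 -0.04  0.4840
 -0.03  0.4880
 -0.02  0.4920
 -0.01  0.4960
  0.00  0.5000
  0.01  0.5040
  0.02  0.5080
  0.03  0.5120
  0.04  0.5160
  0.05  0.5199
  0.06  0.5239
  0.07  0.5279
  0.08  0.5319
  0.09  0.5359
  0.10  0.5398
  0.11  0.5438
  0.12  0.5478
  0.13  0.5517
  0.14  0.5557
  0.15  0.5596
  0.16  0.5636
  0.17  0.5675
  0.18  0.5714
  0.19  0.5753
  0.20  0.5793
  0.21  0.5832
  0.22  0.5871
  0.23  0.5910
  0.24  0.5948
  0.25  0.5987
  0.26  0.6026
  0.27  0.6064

T = 0.75;  σ√T = 0.4070
d₁ = [ln(330/340) + (0.053 + ½·0.47²)·0.75] / (σ√T) = (-0.0299 + 0.1226) / 0.4070 = 0.2278 which rounds to 0.23
d₂ = 0.2278 − 0.4070 = -0.1792 which rounds to -0.18
exp(−rT) = exp(−0.053·0.75) = 0.9610
C = 330·N(0.23) − 340·0.9610·N(-0.18) = 330·0.5910 − 340·0.9610·0.4286 = 195.0300 − 140.0408 = 54.9892

$54.99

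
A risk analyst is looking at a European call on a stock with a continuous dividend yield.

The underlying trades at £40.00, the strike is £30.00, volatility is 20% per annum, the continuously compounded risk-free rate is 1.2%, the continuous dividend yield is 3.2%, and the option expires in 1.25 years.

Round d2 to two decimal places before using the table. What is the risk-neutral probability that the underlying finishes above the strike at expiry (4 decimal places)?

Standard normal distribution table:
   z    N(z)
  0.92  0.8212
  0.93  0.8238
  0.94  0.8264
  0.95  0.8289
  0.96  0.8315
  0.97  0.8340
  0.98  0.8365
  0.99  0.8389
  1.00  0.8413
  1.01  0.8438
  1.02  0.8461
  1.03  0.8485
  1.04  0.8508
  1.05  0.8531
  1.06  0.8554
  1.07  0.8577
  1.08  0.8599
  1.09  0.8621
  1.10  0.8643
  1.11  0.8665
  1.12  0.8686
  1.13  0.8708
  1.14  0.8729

σ√T = 0.2 × 1.1180 = 0.2236
d₁ = [ln(40/30) + (0.012 − 0.032 + 0.2²/2)·1.25] / 0.2236 = [0.2877 + 0.0000] / 0.2236 = 1.2866 which rounds to 1.29
d₂ = d₁ − σ√T = 1.2866 − 0.2236 = 1.0629 which rounds to 1.06
Pr(exercise) under Q = N(d₂) = 0.8554

0.8554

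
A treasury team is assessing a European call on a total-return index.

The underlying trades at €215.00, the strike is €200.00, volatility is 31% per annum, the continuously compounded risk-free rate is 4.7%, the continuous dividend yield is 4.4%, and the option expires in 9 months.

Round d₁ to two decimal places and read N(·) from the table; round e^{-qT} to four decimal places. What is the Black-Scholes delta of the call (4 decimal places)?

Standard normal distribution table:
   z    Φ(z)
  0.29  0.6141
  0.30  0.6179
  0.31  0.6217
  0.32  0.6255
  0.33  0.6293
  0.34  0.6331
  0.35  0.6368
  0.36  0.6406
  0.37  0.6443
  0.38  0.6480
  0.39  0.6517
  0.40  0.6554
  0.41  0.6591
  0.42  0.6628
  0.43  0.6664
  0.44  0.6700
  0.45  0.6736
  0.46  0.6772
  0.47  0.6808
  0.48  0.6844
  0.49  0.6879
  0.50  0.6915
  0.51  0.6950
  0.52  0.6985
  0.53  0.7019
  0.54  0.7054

0.6377

T = 0.75;  σ√T = 0.2685
ln(S/K) + (r − q + σ²/2)T = ln(215/200) + (0.047 − 0.044 + 0.31²/2)·0.75 = 0.0723 + 0.0383 = 0.1106
d₁ = 0.1106 / 0.2685 = 0.4120 → 0.41
N(d₁) = N(0.41) = 0.6591
Δ_call = exp(−qT)·N(d₁) = 0.9675·0.6591 = 0.6377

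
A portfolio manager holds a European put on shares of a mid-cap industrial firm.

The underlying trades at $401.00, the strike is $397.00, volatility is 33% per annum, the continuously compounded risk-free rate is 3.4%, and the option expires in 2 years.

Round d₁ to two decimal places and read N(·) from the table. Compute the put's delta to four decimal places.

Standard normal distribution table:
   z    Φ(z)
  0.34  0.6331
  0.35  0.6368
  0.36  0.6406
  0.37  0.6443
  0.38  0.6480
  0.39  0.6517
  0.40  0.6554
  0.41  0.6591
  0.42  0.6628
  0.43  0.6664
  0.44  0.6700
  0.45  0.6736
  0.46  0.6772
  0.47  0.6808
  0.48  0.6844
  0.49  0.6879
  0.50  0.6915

-0.3446

σ√T = 0.33·√2 = 0.4667
ln(S/K) + (r + σ²/2)T = ln(401/397) + (0.034 + 0.33²/2)·2 = 0.0100 + 0.1769 = 0.1869
d₁ = 0.1869 / 0.4667 = 0.4005 ≈ 0.40
N(d₁) = N(0.40) = 0.6554
Δ_put = N(d₁) − 1 = 0.6554 − 1 = -0.3446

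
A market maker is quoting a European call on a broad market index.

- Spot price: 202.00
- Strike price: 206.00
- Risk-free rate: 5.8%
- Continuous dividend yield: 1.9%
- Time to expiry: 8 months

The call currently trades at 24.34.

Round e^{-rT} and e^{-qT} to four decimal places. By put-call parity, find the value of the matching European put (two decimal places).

23.08

exp(−qT) = exp(−0.019·0.6667) = 0.9874;  exp(−rT) = exp(−0.058·0.6667) = 0.9621
Put-call parity: C − P = S·e^(−qT) − K·e^(−rT) = 202·0.9874 − 206·0.9621 = 199.4548 − 198.1926 = 1.2622
P = C − (C − P) = 24.34 − (1.2622) = 23.0778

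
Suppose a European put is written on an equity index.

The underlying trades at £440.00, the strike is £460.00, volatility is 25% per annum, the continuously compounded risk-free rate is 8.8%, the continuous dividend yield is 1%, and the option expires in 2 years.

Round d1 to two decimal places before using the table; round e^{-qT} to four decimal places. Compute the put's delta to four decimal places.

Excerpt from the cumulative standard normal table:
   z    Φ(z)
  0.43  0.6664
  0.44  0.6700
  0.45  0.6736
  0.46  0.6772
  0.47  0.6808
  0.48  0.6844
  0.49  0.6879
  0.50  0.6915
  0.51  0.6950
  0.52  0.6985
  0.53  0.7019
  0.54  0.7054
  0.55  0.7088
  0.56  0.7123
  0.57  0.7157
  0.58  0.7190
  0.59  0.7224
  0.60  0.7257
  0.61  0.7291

-0.3059

σ√T = 0.25·√2 = 0.3536
ln(S/K) + (r − q + σ²/2)T = ln(440/460) + (0.088 − 0.01 + 0.25²/2)·2 = -0.0445 + 0.2185 = 0.1740
d₁ = 0.1740 / 0.3536 = 0.4923 ≈ 0.49
N(d₁) = N(0.49) = 0.6879
Δ_put = e^(−qT)·(N(d₁) − 1) = 0.9802·(0.6879 − 1) = -0.3059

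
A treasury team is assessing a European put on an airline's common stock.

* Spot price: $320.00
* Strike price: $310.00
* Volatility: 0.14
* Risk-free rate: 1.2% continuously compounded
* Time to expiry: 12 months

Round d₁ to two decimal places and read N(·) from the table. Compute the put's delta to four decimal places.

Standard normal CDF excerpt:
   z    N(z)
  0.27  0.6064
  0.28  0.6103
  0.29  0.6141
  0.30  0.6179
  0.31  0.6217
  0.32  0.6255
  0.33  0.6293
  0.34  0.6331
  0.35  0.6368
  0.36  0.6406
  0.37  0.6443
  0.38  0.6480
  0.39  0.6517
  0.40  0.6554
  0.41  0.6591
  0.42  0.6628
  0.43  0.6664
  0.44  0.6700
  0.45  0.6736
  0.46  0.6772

σ√T = 0.14·√1 = 0.1400
ln(S/K) + (r + σ²/2)T = ln(320/310) + (0.012 + 0.14²/2)·1 = 0.0317 + 0.0218 = 0.0535
d₁ = 0.0535 / 0.1400 = 0.3825 which rounds to 0.38
N(d₁) = N(0.38) = 0.6480
Δ_put = N(d₁) − 1 = 0.6480 − 1 = -0.3520

-0.3520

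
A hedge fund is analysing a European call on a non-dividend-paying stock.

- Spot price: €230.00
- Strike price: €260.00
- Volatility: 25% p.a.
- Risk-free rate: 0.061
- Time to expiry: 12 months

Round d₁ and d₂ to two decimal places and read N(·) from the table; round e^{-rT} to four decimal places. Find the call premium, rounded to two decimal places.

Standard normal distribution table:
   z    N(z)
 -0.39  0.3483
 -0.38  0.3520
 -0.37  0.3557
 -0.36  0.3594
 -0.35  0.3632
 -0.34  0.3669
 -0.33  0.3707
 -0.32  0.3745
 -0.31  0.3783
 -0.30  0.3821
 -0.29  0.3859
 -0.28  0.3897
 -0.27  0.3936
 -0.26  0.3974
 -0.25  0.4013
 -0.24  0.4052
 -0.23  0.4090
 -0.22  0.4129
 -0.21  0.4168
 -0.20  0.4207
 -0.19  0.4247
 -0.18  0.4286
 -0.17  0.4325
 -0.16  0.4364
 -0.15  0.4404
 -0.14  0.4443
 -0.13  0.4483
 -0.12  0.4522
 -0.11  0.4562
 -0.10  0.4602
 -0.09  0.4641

σ√T = 0.25·√1 = 0.2500
d₁ = [ln(230/260) + (0.061 + 0.25²/2)·1] / 0.2500 = [-0.1226 + 0.0922] / 0.2500 = -0.1214 → -0.12
d₂ = d₁ − σ√T = -0.1214 − 0.2500 = -0.3714 → -0.37
exp(−rT) = exp(−0.061·1) = 0.9408
N(d₁) = N(-0.12) = 0.4522;  N(d₂) = N(-0.37) = 0.3557
C = 230·0.4522 − 260·0.9408·0.3557 = 104.0060 − 87.0071 = 16.9989

€17.00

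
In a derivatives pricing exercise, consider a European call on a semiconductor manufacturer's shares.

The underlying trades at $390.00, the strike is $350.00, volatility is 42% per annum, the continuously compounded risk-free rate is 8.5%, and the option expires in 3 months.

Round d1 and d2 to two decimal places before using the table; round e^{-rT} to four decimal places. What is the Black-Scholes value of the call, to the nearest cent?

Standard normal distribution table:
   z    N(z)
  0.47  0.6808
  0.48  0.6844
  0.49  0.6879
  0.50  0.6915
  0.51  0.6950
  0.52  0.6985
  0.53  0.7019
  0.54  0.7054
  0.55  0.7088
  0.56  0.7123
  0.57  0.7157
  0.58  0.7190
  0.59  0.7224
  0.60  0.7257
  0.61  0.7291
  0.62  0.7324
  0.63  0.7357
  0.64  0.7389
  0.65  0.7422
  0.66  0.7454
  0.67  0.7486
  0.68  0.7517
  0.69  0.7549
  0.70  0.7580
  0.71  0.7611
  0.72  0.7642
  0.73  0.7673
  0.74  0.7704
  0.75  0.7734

T = 0.25;  σ√T = 0.2100
d₁ = [ln(390/350) + (0.085 + 0.42²/2)·0.25] / 0.2100 = [0.1082 + 0.0433] / 0.2100 = 0.7215 → 0.72
d₂ = d₁ − σ√T = 0.7215 − 0.2100 = 0.5115 → 0.51
exp(−rT) = exp(−0.085·0.25) = 0.9790
C = 390·N(0.72) − 350·0.9790·N(0.51) = 390·0.7642 − 350·0.9790·0.6950 = 298.0380 − 238.1417 = 59.8963

$59.90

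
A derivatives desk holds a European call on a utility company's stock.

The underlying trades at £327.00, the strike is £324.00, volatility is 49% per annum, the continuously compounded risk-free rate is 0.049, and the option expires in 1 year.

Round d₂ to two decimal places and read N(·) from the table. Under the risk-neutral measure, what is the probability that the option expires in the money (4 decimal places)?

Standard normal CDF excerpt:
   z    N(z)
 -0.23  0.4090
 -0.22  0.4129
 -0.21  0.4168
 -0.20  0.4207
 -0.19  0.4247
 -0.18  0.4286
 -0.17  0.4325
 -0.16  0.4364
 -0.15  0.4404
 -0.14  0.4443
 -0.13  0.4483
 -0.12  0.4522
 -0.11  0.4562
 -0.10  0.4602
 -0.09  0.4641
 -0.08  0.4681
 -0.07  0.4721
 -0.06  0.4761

0.4483

T = 1;  σ√T = 0.4900
ln(S/K) + (r + σ²/2)T = ln(327/324) + (0.049 + 0.49²/2)·1 = 0.0092 + 0.1690 = 0.1783
d₁ = 0.1783 / 0.4900 = 0.3638 ≈ 0.36
d₂ = d₁ − σ√T = 0.3638 − 0.4900 = -0.1262 ≈ -0.13
Risk-neutral Pr[S_T > K] = N(d₂) = N(-0.13) = 0.4483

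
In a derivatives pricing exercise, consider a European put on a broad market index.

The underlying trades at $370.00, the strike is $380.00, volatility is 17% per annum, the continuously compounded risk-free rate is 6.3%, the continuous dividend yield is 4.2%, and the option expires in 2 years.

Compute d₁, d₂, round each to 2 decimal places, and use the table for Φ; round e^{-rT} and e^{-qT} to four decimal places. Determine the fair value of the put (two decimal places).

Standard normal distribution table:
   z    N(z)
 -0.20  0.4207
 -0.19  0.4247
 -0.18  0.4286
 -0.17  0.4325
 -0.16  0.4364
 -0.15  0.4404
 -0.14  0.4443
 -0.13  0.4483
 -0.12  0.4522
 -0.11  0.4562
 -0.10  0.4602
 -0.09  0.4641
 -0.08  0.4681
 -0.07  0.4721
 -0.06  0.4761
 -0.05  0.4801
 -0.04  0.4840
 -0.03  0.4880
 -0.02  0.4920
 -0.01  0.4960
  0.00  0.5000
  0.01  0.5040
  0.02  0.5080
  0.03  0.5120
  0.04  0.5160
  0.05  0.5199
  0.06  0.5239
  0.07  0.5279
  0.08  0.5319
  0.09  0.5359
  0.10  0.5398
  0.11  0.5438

$29.71

σ√T = 0.17 × 1.4142 = 0.2404
d₁ = [ln(370/380) + (0.063 − 0.042 + 0.17²/2)·2] / 0.2404 = [-0.0267 + 0.0709] / 0.2404 = 0.1840 which rounds to 0.18
d₂ = d₁ − σ√T = 0.1840 − 0.2404 = -0.0564 which rounds to -0.06
exp(−qT) = exp(−0.042·2) = 0.9194;  exp(−rT) = exp(−0.063·2) = 0.8816
P = 380·0.8816·N(0.06) − 370·0.9194·N(-0.18) = 380·0.8816·0.5239 − 370·0.9194·0.4286 = 175.5107 − 145.8003 = 29.7104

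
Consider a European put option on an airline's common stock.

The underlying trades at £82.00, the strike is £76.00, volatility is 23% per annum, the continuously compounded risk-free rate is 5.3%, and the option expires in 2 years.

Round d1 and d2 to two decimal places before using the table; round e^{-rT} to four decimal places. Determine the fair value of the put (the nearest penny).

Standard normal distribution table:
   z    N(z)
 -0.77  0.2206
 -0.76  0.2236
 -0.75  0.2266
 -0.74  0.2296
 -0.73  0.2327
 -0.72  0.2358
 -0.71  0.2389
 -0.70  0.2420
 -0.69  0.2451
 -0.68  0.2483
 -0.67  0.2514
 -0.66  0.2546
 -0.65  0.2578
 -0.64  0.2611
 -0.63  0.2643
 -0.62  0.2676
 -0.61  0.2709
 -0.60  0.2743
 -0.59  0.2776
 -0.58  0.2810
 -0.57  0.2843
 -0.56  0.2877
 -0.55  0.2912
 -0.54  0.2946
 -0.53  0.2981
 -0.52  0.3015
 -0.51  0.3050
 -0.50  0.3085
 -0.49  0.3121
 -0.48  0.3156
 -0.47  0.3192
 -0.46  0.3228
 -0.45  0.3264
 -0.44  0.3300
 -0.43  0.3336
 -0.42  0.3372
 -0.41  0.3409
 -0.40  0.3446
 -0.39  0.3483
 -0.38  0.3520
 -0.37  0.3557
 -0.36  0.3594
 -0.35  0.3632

σ√T = 0.23·√2 = 0.3253
d₁ = [ln(82/76) + (0.053 + 0.23²/2)·2] / 0.3253 = [0.0760 + 0.1589] / 0.3253 = 0.7221 which rounds to 0.72
d₂ = d₁ − σ√T = 0.7221 − 0.3253 = 0.3969 which rounds to 0.40
exp(−rT) = exp(−0.053·2) = 0.8994
N(−d₂) = N(-0.40) = 0.3446;  N(−d₁) = N(-0.72) = 0.2358
P = 76·0.8994·0.3446 − 82·0.2358 = 23.5549 − 19.3356 = 4.2193

£4.22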